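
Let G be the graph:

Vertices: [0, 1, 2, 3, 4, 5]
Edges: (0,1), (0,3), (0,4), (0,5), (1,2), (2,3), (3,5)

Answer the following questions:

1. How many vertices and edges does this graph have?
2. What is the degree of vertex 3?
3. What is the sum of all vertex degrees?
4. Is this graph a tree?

Count: 6 vertices, 7 edges.
Vertex 3 has neighbors [0, 2, 5], degree = 3.
Handshaking lemma: 2 * 7 = 14.
A tree on 6 vertices has 5 edges. This graph has 7 edges (2 extra). Not a tree.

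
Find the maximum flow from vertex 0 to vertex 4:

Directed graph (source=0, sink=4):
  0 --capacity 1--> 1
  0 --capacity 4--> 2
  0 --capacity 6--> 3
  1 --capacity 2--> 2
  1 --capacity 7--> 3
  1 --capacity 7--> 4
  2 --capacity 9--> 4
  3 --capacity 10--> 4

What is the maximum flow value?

Computing max flow:
  Flow on (0->1): 1/1
  Flow on (0->2): 4/4
  Flow on (0->3): 6/6
  Flow on (1->4): 1/7
  Flow on (2->4): 4/9
  Flow on (3->4): 6/10
Maximum flow = 11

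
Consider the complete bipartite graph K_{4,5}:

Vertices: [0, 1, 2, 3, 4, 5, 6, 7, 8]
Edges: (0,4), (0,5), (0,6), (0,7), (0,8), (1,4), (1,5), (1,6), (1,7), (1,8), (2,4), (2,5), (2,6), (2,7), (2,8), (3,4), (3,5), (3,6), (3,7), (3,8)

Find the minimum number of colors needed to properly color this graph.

K_{4,5} is bipartite: vertices split into two independent sets of size 4 and 5.
Color one set 0, the other 1. No adjacent vertices share a color.
Chromatic number = 2.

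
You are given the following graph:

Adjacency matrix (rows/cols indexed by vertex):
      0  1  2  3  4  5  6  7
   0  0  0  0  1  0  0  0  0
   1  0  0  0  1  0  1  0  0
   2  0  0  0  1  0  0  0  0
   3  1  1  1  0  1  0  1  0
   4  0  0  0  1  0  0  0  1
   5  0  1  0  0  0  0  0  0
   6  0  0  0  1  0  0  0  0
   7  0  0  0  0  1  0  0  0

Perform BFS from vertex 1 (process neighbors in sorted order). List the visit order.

BFS from vertex 1 (neighbors processed in ascending order):
Visit order: 1, 3, 5, 0, 2, 4, 6, 7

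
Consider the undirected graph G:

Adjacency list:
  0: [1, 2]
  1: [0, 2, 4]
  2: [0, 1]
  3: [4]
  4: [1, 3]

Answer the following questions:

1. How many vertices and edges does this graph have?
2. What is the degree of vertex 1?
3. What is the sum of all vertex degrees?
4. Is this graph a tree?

Count: 5 vertices, 5 edges.
Vertex 1 has neighbors [0, 2, 4], degree = 3.
Handshaking lemma: 2 * 5 = 10.
A tree on 5 vertices has 4 edges. This graph has 5 edges (1 extra). Not a tree.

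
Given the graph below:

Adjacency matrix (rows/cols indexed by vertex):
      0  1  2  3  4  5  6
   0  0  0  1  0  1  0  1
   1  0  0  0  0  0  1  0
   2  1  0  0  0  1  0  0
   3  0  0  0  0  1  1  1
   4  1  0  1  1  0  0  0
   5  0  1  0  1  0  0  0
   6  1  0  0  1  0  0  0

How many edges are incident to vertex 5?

Vertex 5 has neighbors [1, 3], so deg(5) = 2.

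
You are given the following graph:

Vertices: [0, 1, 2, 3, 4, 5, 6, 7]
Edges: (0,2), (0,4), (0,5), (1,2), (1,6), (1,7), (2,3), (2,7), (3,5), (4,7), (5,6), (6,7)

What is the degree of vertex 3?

Vertex 3 has neighbors [2, 5], so deg(3) = 2.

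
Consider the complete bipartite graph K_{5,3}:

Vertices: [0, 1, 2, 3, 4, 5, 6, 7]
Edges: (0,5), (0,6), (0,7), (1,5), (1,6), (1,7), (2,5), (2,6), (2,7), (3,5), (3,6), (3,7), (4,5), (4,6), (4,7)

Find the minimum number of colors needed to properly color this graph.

K_{5,3} is bipartite: vertices split into two independent sets of size 5 and 3.
Color one set 0, the other 1. No adjacent vertices share a color.
Chromatic number = 2.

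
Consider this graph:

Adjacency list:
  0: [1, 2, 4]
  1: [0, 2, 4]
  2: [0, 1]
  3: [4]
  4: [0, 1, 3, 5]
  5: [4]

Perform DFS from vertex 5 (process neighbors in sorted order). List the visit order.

DFS from vertex 5 (neighbors processed in ascending order):
Visit order: 5, 4, 0, 1, 2, 3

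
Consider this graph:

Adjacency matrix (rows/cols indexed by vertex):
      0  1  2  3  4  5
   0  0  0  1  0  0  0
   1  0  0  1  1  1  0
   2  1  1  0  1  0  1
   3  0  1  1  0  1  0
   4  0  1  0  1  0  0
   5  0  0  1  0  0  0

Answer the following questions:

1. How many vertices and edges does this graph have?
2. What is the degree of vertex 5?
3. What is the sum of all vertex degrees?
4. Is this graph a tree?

Count: 6 vertices, 7 edges.
Vertex 5 has neighbors [2], degree = 1.
Handshaking lemma: 2 * 7 = 14.
A tree on 6 vertices has 5 edges. This graph has 7 edges (2 extra). Not a tree.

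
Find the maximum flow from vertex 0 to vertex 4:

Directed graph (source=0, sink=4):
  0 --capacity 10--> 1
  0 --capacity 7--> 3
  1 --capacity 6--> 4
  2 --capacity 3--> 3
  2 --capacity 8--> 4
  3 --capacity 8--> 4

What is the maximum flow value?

Computing max flow:
  Flow on (0->1): 6/10
  Flow on (0->3): 7/7
  Flow on (1->4): 6/6
  Flow on (3->4): 7/8
Maximum flow = 13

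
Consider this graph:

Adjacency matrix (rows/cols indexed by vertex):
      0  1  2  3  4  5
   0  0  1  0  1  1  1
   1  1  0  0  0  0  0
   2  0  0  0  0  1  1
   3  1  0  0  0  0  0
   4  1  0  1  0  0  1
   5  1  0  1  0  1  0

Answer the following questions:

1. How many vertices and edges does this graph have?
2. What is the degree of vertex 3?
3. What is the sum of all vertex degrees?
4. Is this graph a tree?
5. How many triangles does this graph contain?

Count: 6 vertices, 7 edges.
Vertex 3 has neighbors [0], degree = 1.
Handshaking lemma: 2 * 7 = 14.
A tree on 6 vertices has 5 edges. This graph has 7 edges (2 extra). Not a tree.
Number of triangles = 2.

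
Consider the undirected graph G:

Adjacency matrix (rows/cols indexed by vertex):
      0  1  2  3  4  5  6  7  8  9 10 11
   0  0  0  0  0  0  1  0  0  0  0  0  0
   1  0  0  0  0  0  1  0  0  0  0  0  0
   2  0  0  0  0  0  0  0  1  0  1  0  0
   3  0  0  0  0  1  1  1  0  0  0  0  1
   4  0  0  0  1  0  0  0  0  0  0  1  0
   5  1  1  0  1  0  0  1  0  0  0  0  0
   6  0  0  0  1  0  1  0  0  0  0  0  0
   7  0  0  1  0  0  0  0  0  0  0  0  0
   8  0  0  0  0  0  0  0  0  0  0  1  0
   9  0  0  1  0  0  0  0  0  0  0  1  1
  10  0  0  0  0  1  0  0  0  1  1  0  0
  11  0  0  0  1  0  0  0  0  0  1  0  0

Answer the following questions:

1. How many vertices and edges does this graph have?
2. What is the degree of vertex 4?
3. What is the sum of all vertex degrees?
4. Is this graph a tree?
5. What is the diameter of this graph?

Count: 12 vertices, 13 edges.
Vertex 4 has neighbors [3, 10], degree = 2.
Handshaking lemma: 2 * 13 = 26.
A tree on 12 vertices has 11 edges. This graph has 13 edges (2 extra). Not a tree.
Diameter (longest shortest path) = 6.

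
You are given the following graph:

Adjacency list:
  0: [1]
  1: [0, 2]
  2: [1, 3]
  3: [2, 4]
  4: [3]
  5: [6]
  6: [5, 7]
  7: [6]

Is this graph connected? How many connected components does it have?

Checking connectivity: the graph has 2 connected component(s).
Components: [[0, 1, 2, 3, 4], [5, 6, 7]]. The graph is NOT connected.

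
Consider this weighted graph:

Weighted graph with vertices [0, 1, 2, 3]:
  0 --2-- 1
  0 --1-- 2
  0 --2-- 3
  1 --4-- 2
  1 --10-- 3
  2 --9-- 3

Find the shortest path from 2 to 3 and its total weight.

Using Dijkstra's algorithm from vertex 2:
Shortest path: 2 -> 0 -> 3
Total weight: 1 + 2 = 3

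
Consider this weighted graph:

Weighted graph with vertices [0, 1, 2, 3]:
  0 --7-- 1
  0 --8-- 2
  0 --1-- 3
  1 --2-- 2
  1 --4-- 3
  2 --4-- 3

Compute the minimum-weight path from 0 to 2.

Using Dijkstra's algorithm from vertex 0:
Shortest path: 0 -> 3 -> 2
Total weight: 1 + 4 = 5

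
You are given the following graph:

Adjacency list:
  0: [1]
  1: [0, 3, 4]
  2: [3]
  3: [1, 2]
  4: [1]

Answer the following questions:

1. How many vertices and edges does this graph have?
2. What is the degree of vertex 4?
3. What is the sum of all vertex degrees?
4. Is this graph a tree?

Count: 5 vertices, 4 edges.
Vertex 4 has neighbors [1], degree = 1.
Handshaking lemma: 2 * 4 = 8.
A graph is a tree iff it is connected and has exactly n-1 edges. This graph is connected (all 5 vertices in one component) and has 5-1 = 4 edges. It is a tree.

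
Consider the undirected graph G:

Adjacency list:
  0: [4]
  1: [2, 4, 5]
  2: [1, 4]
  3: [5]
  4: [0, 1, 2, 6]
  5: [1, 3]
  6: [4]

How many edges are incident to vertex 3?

Vertex 3 has neighbors [5], so deg(3) = 1.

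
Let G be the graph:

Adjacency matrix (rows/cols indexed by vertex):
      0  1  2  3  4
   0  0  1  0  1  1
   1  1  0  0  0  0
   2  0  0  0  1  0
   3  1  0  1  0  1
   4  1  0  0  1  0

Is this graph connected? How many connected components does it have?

Checking connectivity: the graph has 1 connected component(s).
All vertices are reachable from each other. The graph IS connected.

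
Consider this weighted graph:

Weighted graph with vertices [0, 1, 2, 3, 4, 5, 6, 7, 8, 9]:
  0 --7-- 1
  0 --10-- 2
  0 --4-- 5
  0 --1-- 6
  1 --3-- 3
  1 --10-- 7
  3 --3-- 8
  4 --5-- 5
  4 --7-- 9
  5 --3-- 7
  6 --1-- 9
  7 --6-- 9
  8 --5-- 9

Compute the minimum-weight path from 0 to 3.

Using Dijkstra's algorithm from vertex 0:
Shortest path: 0 -> 1 -> 3
Total weight: 7 + 3 = 10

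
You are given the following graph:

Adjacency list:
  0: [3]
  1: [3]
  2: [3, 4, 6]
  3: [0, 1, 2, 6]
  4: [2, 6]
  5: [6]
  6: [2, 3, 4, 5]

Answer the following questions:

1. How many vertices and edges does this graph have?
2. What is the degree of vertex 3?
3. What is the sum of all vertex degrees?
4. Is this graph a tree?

Count: 7 vertices, 8 edges.
Vertex 3 has neighbors [0, 1, 2, 6], degree = 4.
Handshaking lemma: 2 * 8 = 16.
A tree on 7 vertices has 6 edges. This graph has 8 edges (2 extra). Not a tree.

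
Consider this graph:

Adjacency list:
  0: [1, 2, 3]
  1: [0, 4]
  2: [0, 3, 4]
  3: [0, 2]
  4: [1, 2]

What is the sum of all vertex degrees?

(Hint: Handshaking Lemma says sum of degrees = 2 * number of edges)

Count edges: 6 edges.
By Handshaking Lemma: sum of degrees = 2 * 6 = 12.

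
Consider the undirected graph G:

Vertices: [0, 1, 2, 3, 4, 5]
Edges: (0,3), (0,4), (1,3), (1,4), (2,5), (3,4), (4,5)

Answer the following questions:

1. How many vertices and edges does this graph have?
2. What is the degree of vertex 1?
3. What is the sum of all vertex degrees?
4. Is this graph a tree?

Count: 6 vertices, 7 edges.
Vertex 1 has neighbors [3, 4], degree = 2.
Handshaking lemma: 2 * 7 = 14.
A tree on 6 vertices has 5 edges. This graph has 7 edges (2 extra). Not a tree.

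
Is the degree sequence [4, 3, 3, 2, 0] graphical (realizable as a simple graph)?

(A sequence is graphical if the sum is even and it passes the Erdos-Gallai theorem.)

Sum of degrees = 12. Sum is even but fails Erdos-Gallai. The sequence is NOT graphical.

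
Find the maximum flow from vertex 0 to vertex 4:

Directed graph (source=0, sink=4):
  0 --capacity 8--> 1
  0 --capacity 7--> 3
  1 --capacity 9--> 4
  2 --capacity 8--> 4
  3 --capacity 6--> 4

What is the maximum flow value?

Computing max flow:
  Flow on (0->1): 8/8
  Flow on (0->3): 6/7
  Flow on (1->4): 8/9
  Flow on (3->4): 6/6
Maximum flow = 14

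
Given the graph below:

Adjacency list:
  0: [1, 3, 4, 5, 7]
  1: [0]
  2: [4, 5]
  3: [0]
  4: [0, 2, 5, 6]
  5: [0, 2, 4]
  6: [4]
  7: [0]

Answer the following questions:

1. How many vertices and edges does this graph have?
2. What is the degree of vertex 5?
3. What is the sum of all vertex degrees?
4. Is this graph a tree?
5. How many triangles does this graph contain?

Count: 8 vertices, 9 edges.
Vertex 5 has neighbors [0, 2, 4], degree = 3.
Handshaking lemma: 2 * 9 = 18.
A tree on 8 vertices has 7 edges. This graph has 9 edges (2 extra). Not a tree.
Number of triangles = 2.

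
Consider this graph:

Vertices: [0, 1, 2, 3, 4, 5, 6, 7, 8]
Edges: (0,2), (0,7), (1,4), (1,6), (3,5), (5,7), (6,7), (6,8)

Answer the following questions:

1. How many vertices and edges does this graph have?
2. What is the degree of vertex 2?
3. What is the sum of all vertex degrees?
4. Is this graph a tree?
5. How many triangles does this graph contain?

Count: 9 vertices, 8 edges.
Vertex 2 has neighbors [0], degree = 1.
Handshaking lemma: 2 * 8 = 16.
A graph is a tree iff it is connected and has exactly n-1 edges. This graph is connected (all 9 vertices in one component) and has 9-1 = 8 edges. It is a tree.
Number of triangles = 0.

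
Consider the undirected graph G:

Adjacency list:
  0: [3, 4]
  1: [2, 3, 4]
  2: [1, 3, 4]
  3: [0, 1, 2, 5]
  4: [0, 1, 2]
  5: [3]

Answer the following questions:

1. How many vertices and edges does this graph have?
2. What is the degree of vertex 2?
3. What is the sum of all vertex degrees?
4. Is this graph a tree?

Count: 6 vertices, 8 edges.
Vertex 2 has neighbors [1, 3, 4], degree = 3.
Handshaking lemma: 2 * 8 = 16.
A tree on 6 vertices has 5 edges. This graph has 8 edges (3 extra). Not a tree.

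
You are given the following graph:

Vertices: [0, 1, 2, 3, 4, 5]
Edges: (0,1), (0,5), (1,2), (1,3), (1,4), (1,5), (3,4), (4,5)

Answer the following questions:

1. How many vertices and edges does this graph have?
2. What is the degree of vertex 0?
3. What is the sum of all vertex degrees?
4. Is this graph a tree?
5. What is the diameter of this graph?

Count: 6 vertices, 8 edges.
Vertex 0 has neighbors [1, 5], degree = 2.
Handshaking lemma: 2 * 8 = 16.
A tree on 6 vertices has 5 edges. This graph has 8 edges (3 extra). Not a tree.
Diameter (longest shortest path) = 2.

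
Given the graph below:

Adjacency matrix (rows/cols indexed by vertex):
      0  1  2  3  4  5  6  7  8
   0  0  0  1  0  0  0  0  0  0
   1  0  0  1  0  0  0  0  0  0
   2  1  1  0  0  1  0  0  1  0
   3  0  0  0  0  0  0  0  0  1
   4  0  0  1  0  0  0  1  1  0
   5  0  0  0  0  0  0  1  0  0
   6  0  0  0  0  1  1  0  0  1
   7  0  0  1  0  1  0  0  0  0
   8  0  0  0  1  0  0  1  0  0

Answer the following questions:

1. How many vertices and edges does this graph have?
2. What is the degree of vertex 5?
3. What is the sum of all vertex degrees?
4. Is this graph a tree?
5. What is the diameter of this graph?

Count: 9 vertices, 9 edges.
Vertex 5 has neighbors [6], degree = 1.
Handshaking lemma: 2 * 9 = 18.
A tree on 9 vertices has 8 edges. This graph has 9 edges (1 extra). Not a tree.
Diameter (longest shortest path) = 5.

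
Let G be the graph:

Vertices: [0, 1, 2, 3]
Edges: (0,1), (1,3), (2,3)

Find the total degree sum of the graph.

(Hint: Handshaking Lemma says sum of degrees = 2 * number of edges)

Count edges: 3 edges.
By Handshaking Lemma: sum of degrees = 2 * 3 = 6.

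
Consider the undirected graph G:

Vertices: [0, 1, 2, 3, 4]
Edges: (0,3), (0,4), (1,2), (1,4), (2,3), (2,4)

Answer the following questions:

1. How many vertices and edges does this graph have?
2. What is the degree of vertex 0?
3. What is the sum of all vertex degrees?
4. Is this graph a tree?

Count: 5 vertices, 6 edges.
Vertex 0 has neighbors [3, 4], degree = 2.
Handshaking lemma: 2 * 6 = 12.
A tree on 5 vertices has 4 edges. This graph has 6 edges (2 extra). Not a tree.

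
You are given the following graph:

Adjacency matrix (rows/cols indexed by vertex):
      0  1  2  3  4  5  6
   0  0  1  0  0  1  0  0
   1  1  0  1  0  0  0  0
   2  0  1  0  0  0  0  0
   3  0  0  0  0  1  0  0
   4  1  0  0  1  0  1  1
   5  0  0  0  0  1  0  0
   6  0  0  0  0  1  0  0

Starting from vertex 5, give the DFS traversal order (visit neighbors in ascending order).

DFS from vertex 5 (neighbors processed in ascending order):
Visit order: 5, 4, 0, 1, 2, 3, 6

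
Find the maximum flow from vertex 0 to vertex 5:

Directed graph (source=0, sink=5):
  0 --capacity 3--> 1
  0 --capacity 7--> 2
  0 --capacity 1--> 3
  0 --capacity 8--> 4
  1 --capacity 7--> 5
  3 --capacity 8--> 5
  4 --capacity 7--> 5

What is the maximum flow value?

Computing max flow:
  Flow on (0->1): 3/3
  Flow on (0->3): 1/1
  Flow on (0->4): 7/8
  Flow on (1->5): 3/7
  Flow on (3->5): 1/8
  Flow on (4->5): 7/7
Maximum flow = 11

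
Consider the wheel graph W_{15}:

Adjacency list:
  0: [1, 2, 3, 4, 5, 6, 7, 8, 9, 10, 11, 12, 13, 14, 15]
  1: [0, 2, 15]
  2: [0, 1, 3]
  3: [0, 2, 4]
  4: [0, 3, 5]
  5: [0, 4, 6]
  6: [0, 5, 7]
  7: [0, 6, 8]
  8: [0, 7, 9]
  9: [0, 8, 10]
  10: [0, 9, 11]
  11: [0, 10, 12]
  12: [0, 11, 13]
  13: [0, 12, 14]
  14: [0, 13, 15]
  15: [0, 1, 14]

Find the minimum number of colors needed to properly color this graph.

W_{15} = C_{15} plus a hub adjacent to every cycle vertex.
The outer cycle needs 3 colors (odd cycle); the hub is adjacent to all of them so needs a fresh color.
Chromatic number = 3 + 1 = 4.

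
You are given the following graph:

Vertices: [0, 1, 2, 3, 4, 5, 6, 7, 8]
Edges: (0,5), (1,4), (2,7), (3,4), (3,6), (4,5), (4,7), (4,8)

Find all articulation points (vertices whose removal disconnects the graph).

An articulation point is a vertex whose removal disconnects the graph.
Articulation points: [3, 4, 5, 7]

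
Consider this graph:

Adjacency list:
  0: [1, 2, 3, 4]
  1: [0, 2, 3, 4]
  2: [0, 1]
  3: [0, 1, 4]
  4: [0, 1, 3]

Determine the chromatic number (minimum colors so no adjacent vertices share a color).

The graph has a maximum clique of size 4 (lower bound on chromatic number).
A valid 4-coloring: {0: 0, 1: 1, 2: 2, 3: 2, 4: 3}.
Chromatic number = 4.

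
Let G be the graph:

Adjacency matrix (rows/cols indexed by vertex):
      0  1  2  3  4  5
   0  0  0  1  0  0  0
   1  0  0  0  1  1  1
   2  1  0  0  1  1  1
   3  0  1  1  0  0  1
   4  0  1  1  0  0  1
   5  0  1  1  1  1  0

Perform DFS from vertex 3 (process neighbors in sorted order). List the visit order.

DFS from vertex 3 (neighbors processed in ascending order):
Visit order: 3, 1, 4, 2, 0, 5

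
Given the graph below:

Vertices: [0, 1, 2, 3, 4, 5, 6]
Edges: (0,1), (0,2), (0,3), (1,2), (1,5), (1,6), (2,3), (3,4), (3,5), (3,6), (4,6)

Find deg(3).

Vertex 3 has neighbors [0, 2, 4, 5, 6], so deg(3) = 5.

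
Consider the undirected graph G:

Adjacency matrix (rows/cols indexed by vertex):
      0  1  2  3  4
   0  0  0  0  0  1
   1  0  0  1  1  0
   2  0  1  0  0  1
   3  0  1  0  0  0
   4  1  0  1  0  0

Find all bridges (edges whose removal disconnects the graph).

A bridge is an edge whose removal increases the number of connected components.
Bridges found: (0,4), (1,2), (1,3), (2,4)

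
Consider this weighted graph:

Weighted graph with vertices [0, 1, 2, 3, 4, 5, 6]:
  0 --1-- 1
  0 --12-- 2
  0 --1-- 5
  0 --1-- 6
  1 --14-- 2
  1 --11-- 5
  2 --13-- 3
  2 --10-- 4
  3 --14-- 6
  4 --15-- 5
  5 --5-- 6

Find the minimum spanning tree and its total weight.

Applying Kruskal's algorithm (sort edges by weight, add if no cycle):
  Add (0,6) w=1
  Add (0,5) w=1
  Add (0,1) w=1
  Skip (5,6) w=5 (creates cycle)
  Add (2,4) w=10
  Skip (1,5) w=11 (creates cycle)
  Add (0,2) w=12
  Add (2,3) w=13
  Skip (1,2) w=14 (creates cycle)
  Skip (3,6) w=14 (creates cycle)
  Skip (4,5) w=15 (creates cycle)
MST weight = 38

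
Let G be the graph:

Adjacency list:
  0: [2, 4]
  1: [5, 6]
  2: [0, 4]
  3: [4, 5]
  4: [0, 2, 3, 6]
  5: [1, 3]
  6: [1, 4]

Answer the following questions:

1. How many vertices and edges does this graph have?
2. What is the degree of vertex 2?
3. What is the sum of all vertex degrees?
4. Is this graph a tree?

Count: 7 vertices, 8 edges.
Vertex 2 has neighbors [0, 4], degree = 2.
Handshaking lemma: 2 * 8 = 16.
A tree on 7 vertices has 6 edges. This graph has 8 edges (2 extra). Not a tree.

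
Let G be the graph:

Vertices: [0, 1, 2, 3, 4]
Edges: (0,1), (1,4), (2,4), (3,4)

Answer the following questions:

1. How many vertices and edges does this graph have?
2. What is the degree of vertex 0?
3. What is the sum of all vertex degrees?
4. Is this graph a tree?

Count: 5 vertices, 4 edges.
Vertex 0 has neighbors [1], degree = 1.
Handshaking lemma: 2 * 4 = 8.
A graph is a tree iff it is connected and has exactly n-1 edges. This graph is connected (all 5 vertices in one component) and has 5-1 = 4 edges. It is a tree.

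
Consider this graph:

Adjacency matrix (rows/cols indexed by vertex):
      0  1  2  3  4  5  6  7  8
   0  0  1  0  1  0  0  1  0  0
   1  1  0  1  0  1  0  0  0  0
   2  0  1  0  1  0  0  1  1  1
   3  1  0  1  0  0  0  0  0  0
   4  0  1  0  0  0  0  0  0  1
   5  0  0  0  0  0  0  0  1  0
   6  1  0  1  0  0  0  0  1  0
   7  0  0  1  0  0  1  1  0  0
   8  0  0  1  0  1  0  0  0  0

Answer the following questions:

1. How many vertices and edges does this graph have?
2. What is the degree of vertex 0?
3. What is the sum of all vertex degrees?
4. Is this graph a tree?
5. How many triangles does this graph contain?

Count: 9 vertices, 12 edges.
Vertex 0 has neighbors [1, 3, 6], degree = 3.
Handshaking lemma: 2 * 12 = 24.
A tree on 9 vertices has 8 edges. This graph has 12 edges (4 extra). Not a tree.
Number of triangles = 1.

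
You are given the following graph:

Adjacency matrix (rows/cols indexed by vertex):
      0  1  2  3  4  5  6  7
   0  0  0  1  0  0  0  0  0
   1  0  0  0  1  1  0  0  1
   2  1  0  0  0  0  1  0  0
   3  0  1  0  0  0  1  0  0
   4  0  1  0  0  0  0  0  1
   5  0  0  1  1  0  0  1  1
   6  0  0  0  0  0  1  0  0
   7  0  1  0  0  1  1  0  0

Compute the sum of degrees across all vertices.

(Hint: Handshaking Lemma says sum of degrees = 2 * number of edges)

Count edges: 9 edges.
By Handshaking Lemma: sum of degrees = 2 * 9 = 18.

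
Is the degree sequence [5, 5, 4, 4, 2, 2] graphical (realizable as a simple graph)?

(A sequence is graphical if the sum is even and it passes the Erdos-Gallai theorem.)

Sum of degrees = 22. Sum is even but fails Erdos-Gallai. The sequence is NOT graphical.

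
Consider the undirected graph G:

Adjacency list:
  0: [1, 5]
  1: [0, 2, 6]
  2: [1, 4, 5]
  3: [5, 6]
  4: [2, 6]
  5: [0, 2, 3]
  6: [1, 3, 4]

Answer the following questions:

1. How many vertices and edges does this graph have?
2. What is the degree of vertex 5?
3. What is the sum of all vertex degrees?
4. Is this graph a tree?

Count: 7 vertices, 9 edges.
Vertex 5 has neighbors [0, 2, 3], degree = 3.
Handshaking lemma: 2 * 9 = 18.
A tree on 7 vertices has 6 edges. This graph has 9 edges (3 extra). Not a tree.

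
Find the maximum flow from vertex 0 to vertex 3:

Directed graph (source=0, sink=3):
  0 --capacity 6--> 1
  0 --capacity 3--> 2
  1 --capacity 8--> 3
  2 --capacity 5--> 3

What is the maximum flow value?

Computing max flow:
  Flow on (0->1): 6/6
  Flow on (0->2): 3/3
  Flow on (1->3): 6/8
  Flow on (2->3): 3/5
Maximum flow = 9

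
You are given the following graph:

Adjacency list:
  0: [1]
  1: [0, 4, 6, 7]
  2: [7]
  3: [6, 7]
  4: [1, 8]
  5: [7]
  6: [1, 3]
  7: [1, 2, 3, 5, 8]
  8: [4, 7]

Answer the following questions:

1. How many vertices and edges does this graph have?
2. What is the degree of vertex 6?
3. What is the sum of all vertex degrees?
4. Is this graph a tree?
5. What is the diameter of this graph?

Count: 9 vertices, 10 edges.
Vertex 6 has neighbors [1, 3], degree = 2.
Handshaking lemma: 2 * 10 = 20.
A tree on 9 vertices has 8 edges. This graph has 10 edges (2 extra). Not a tree.
Diameter (longest shortest path) = 3.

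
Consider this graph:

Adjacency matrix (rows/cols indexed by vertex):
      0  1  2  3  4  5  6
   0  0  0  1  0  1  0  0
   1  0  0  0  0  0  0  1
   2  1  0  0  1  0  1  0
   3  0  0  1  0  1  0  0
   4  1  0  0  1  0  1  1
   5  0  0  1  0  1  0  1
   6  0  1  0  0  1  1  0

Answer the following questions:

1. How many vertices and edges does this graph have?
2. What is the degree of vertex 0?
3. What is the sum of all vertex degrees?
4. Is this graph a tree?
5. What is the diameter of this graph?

Count: 7 vertices, 9 edges.
Vertex 0 has neighbors [2, 4], degree = 2.
Handshaking lemma: 2 * 9 = 18.
A tree on 7 vertices has 6 edges. This graph has 9 edges (3 extra). Not a tree.
Diameter (longest shortest path) = 3.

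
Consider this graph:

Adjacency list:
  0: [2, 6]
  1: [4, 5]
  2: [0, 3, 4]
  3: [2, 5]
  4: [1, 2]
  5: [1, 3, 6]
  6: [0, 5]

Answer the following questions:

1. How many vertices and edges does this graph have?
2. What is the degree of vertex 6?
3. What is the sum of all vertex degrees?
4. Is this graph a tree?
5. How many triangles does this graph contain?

Count: 7 vertices, 8 edges.
Vertex 6 has neighbors [0, 5], degree = 2.
Handshaking lemma: 2 * 8 = 16.
A tree on 7 vertices has 6 edges. This graph has 8 edges (2 extra). Not a tree.
Number of triangles = 0.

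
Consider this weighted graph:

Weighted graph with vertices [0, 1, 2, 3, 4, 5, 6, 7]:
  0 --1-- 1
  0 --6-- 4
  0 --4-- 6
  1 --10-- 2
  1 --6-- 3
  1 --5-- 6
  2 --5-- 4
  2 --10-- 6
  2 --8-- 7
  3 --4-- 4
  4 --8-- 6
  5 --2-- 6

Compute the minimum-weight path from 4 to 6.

Using Dijkstra's algorithm from vertex 4:
Shortest path: 4 -> 6
Total weight: 8 = 8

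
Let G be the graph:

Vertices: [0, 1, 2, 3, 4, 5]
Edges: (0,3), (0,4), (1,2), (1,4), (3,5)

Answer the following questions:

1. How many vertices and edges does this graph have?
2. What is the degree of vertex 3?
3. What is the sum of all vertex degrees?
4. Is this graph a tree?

Count: 6 vertices, 5 edges.
Vertex 3 has neighbors [0, 5], degree = 2.
Handshaking lemma: 2 * 5 = 10.
A graph is a tree iff it is connected and has exactly n-1 edges. This graph is connected (all 6 vertices in one component) and has 6-1 = 5 edges. It is a tree.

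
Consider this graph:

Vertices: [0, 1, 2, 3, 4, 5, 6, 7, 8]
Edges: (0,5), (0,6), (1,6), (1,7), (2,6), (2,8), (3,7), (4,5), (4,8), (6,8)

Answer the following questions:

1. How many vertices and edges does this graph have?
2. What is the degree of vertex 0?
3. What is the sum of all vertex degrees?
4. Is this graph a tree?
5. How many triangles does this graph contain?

Count: 9 vertices, 10 edges.
Vertex 0 has neighbors [5, 6], degree = 2.
Handshaking lemma: 2 * 10 = 20.
A tree on 9 vertices has 8 edges. This graph has 10 edges (2 extra). Not a tree.
Number of triangles = 1.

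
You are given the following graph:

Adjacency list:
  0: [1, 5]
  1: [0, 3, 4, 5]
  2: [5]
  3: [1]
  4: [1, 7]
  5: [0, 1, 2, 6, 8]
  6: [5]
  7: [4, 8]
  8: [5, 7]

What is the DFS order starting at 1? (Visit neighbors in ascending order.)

DFS from vertex 1 (neighbors processed in ascending order):
Visit order: 1, 0, 5, 2, 6, 8, 7, 4, 3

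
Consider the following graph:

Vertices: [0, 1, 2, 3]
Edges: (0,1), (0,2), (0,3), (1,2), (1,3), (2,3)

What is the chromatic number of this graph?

The graph has a maximum clique of size 4 (lower bound on chromatic number).
A valid 4-coloring: {0: 0, 1: 1, 2: 2, 3: 3}.
Chromatic number = 4.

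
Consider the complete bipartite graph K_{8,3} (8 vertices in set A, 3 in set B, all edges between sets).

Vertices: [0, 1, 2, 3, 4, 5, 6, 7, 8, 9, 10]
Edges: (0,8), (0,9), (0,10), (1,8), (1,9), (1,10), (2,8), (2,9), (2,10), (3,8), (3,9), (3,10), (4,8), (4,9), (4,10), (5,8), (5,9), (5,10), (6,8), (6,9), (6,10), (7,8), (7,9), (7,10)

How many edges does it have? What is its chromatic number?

K_{8,3} has 8 * 3 = 24 edges.
Bipartite graphs have chromatic number 2 (color each partition differently).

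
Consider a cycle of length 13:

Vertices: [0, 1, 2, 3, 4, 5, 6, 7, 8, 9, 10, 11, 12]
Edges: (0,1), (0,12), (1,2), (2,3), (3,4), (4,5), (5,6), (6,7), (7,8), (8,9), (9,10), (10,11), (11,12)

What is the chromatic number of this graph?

This is an odd cycle (C_13). Odd cycles are not bipartite (any 2-coloring forces two adjacent vertices to match), and 3 colors suffice.
Chromatic number = 3.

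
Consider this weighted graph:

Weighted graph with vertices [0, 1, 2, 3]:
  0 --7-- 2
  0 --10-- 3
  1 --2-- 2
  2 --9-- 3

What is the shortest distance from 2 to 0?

Using Dijkstra's algorithm from vertex 2:
Shortest path: 2 -> 0
Total weight: 7 = 7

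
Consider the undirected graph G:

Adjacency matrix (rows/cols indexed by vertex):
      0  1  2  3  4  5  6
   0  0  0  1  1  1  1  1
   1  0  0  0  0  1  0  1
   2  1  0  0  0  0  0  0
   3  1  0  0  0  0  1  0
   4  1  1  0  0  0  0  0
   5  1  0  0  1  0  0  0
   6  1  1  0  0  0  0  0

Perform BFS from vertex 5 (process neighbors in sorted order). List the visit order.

BFS from vertex 5 (neighbors processed in ascending order):
Visit order: 5, 0, 3, 2, 4, 6, 1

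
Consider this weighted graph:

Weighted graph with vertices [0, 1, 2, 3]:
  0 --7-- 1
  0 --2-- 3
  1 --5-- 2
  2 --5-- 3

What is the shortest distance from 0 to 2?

Using Dijkstra's algorithm from vertex 0:
Shortest path: 0 -> 3 -> 2
Total weight: 2 + 5 = 7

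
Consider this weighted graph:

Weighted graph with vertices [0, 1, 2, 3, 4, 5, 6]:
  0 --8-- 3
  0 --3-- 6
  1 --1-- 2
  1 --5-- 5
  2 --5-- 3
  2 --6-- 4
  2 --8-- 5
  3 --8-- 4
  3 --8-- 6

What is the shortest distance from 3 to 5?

Using Dijkstra's algorithm from vertex 3:
Shortest path: 3 -> 2 -> 1 -> 5
Total weight: 5 + 1 + 5 = 11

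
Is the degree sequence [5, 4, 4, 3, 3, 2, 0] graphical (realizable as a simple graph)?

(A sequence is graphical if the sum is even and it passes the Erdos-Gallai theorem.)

Sum of degrees = 21. Sum is odd, so the sequence is NOT graphical.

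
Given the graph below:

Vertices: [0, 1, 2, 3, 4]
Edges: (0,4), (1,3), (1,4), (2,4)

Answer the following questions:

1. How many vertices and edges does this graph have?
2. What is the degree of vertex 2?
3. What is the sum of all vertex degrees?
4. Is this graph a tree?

Count: 5 vertices, 4 edges.
Vertex 2 has neighbors [4], degree = 1.
Handshaking lemma: 2 * 4 = 8.
A graph is a tree iff it is connected and has exactly n-1 edges. This graph is connected (all 5 vertices in one component) and has 5-1 = 4 edges. It is a tree.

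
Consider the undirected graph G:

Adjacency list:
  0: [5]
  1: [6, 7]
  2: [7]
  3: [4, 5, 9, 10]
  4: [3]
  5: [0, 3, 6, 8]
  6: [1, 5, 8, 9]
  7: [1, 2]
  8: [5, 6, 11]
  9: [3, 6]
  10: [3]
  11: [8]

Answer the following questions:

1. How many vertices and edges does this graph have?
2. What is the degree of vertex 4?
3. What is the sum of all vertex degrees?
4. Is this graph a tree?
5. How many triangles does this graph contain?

Count: 12 vertices, 13 edges.
Vertex 4 has neighbors [3], degree = 1.
Handshaking lemma: 2 * 13 = 26.
A tree on 12 vertices has 11 edges. This graph has 13 edges (2 extra). Not a tree.
Number of triangles = 1.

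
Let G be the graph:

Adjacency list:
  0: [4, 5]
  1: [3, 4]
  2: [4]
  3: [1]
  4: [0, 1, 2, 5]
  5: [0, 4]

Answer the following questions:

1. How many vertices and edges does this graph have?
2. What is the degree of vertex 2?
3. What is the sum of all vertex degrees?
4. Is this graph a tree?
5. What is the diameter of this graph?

Count: 6 vertices, 6 edges.
Vertex 2 has neighbors [4], degree = 1.
Handshaking lemma: 2 * 6 = 12.
A tree on 6 vertices has 5 edges. This graph has 6 edges (1 extra). Not a tree.
Diameter (longest shortest path) = 3.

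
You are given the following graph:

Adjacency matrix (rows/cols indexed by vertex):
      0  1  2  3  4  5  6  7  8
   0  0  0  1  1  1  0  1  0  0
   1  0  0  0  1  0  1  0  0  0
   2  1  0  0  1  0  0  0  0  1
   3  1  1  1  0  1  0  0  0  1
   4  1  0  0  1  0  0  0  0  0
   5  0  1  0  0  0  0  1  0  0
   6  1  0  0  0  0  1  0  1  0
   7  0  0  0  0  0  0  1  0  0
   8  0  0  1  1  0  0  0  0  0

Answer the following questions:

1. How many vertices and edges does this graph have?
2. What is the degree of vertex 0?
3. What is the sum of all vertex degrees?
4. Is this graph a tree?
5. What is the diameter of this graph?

Count: 9 vertices, 12 edges.
Vertex 0 has neighbors [2, 3, 4, 6], degree = 4.
Handshaking lemma: 2 * 12 = 24.
A tree on 9 vertices has 8 edges. This graph has 12 edges (4 extra). Not a tree.
Diameter (longest shortest path) = 4.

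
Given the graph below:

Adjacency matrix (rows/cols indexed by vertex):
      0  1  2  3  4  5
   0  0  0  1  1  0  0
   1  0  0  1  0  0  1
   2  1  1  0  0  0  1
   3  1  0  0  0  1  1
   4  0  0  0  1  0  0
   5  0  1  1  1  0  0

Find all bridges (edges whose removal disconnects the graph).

A bridge is an edge whose removal increases the number of connected components.
Bridges found: (3,4)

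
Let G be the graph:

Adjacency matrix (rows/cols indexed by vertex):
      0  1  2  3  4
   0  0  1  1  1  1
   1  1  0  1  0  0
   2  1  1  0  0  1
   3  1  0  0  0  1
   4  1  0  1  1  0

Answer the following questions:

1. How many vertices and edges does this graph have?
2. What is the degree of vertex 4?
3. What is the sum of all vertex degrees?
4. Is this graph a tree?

Count: 5 vertices, 7 edges.
Vertex 4 has neighbors [0, 2, 3], degree = 3.
Handshaking lemma: 2 * 7 = 14.
A tree on 5 vertices has 4 edges. This graph has 7 edges (3 extra). Not a tree.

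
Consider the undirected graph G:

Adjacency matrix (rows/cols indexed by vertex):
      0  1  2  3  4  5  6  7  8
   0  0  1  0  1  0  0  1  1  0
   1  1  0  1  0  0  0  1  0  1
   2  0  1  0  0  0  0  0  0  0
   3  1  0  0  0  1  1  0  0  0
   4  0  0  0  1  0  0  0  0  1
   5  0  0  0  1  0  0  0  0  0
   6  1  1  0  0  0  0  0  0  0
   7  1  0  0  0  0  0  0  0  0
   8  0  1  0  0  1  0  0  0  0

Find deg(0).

Vertex 0 has neighbors [1, 3, 6, 7], so deg(0) = 4.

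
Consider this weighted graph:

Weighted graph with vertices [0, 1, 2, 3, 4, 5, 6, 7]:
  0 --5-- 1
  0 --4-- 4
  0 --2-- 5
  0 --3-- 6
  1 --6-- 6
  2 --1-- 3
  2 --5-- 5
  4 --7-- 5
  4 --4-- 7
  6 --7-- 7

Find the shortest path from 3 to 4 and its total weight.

Using Dijkstra's algorithm from vertex 3:
Shortest path: 3 -> 2 -> 5 -> 0 -> 4
Total weight: 1 + 5 + 2 + 4 = 12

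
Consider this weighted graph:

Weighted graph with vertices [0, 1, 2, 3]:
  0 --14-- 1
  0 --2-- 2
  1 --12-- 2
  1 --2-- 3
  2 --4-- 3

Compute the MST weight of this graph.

Applying Kruskal's algorithm (sort edges by weight, add if no cycle):
  Add (0,2) w=2
  Add (1,3) w=2
  Add (2,3) w=4
  Skip (1,2) w=12 (creates cycle)
  Skip (0,1) w=14 (creates cycle)
MST weight = 8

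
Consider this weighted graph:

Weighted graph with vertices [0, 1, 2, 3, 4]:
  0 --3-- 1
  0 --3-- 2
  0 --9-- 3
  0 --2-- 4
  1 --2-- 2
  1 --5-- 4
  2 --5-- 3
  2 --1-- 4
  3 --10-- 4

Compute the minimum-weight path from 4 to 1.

Using Dijkstra's algorithm from vertex 4:
Shortest path: 4 -> 2 -> 1
Total weight: 1 + 2 = 3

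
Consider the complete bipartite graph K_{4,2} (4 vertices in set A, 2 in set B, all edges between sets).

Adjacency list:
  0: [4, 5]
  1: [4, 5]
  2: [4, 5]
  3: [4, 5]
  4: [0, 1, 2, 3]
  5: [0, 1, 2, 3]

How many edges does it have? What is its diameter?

K_{4,2} has 4 * 2 = 8 edges.
Any vertex reaches any opposite-side vertex in 1 step; same-side vertices reach in 2 steps via any opposite-side vertex.
Diameter = 2.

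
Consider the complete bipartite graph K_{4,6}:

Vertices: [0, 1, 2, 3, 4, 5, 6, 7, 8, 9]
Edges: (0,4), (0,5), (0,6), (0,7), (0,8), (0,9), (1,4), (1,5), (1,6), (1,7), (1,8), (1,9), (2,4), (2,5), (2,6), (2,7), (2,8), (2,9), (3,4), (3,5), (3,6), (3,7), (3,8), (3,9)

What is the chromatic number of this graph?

K_{4,6} is bipartite: vertices split into two independent sets of size 4 and 6.
Color one set 0, the other 1. No adjacent vertices share a color.
Chromatic number = 2.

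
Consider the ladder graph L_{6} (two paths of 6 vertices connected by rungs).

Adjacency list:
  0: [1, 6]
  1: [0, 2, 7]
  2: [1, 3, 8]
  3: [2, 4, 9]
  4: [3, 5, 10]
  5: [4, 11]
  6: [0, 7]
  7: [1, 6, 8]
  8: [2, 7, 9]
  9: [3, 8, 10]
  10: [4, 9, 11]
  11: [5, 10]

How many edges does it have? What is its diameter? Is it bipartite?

Ladder graph L_{6}: 6 rungs + 2 * (6-1) path edges = 6 + 10 = 16 edges.
Diameter = 6.
Ladder graphs are bipartite (alternating coloring along each path).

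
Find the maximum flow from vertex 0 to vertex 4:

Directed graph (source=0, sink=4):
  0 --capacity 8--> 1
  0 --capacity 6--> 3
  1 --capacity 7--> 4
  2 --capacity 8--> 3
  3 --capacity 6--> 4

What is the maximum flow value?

Computing max flow:
  Flow on (0->1): 7/8
  Flow on (0->3): 6/6
  Flow on (1->4): 7/7
  Flow on (3->4): 6/6
Maximum flow = 13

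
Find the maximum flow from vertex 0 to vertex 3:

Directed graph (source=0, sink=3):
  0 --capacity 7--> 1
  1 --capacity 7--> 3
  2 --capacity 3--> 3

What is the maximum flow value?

Computing max flow:
  Flow on (0->1): 7/7
  Flow on (1->3): 7/7
Maximum flow = 7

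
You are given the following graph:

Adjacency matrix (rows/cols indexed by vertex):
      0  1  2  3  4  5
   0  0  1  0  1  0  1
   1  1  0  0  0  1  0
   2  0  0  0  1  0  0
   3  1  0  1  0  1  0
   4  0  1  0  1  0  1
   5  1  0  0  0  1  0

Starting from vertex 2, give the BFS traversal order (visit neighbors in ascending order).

BFS from vertex 2 (neighbors processed in ascending order):
Visit order: 2, 3, 0, 4, 1, 5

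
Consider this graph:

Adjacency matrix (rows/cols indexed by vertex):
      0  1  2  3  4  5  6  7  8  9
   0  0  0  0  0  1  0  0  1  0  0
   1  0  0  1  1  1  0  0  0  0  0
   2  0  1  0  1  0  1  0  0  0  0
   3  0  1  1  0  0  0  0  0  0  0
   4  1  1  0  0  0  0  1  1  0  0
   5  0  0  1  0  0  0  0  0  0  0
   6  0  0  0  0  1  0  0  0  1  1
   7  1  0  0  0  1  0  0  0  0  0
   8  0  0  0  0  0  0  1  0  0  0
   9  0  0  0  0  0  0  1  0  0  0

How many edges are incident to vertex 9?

Vertex 9 has neighbors [6], so deg(9) = 1.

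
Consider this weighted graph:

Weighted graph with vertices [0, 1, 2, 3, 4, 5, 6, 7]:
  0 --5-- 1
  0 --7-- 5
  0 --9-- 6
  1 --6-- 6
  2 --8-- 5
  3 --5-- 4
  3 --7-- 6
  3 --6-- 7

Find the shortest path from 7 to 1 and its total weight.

Using Dijkstra's algorithm from vertex 7:
Shortest path: 7 -> 3 -> 6 -> 1
Total weight: 6 + 7 + 6 = 19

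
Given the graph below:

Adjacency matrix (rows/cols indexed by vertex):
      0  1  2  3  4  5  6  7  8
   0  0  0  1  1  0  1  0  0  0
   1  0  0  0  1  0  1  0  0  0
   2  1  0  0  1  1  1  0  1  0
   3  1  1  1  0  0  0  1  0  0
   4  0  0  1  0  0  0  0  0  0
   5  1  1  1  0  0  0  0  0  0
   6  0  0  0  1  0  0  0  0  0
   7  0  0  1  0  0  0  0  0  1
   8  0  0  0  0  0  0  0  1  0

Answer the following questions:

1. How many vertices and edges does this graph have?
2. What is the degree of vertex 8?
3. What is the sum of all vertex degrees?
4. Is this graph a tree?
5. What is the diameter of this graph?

Count: 9 vertices, 11 edges.
Vertex 8 has neighbors [7], degree = 1.
Handshaking lemma: 2 * 11 = 22.
A tree on 9 vertices has 8 edges. This graph has 11 edges (3 extra). Not a tree.
Diameter (longest shortest path) = 4.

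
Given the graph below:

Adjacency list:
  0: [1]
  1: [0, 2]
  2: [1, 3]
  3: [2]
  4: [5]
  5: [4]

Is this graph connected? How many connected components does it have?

Checking connectivity: the graph has 2 connected component(s).
Components: [[0, 1, 2, 3], [4, 5]]. The graph is NOT connected.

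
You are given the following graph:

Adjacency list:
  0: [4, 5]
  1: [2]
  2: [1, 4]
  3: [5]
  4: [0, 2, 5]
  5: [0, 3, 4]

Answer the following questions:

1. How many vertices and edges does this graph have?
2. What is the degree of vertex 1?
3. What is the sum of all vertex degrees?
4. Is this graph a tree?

Count: 6 vertices, 6 edges.
Vertex 1 has neighbors [2], degree = 1.
Handshaking lemma: 2 * 6 = 12.
A tree on 6 vertices has 5 edges. This graph has 6 edges (1 extra). Not a tree.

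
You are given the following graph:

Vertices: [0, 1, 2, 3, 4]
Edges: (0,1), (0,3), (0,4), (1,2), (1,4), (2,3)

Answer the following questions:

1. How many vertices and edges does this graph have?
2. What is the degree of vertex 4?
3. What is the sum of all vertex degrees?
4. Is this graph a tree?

Count: 5 vertices, 6 edges.
Vertex 4 has neighbors [0, 1], degree = 2.
Handshaking lemma: 2 * 6 = 12.
A tree on 5 vertices has 4 edges. This graph has 6 edges (2 extra). Not a tree.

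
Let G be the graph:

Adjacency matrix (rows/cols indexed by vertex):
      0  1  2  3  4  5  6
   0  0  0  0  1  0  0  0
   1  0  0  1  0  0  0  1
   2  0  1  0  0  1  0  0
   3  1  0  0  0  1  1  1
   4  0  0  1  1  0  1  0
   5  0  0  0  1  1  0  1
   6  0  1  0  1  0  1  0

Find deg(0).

Vertex 0 has neighbors [3], so deg(0) = 1.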